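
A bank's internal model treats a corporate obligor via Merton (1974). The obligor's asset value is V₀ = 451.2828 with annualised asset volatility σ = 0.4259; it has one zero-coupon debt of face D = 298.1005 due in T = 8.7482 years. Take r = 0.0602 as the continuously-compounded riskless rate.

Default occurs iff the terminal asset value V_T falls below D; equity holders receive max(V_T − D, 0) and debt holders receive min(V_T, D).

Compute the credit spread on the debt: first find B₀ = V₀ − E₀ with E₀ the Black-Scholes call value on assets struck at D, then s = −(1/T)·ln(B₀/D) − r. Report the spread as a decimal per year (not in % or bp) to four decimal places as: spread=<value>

d₁ = [ln(V₀/D) + (r + σ²/2)T] / (σ√T)
   = [ln(451.2828/298.1005) + (0.0602 + 0.5·0.4259²)·8.7482] / (0.4259·√8.7482)
   = [0.414664 + 1.320063] / 1.259700 = 1.377096
d₂ = d₁ − σ√T = 1.377096 − 1.259700 = 0.117396
N(d₁) = 0.915759,  N(d₂) = 0.546727,  e^(−rT) = 0.590585
E₀ = V₀·N(d₁) − D·e^(−rT)·N(d₂)
   = 451.2828·0.915759 − 298.1005·0.590585·0.546727 = 317.012843
B₀ = V₀ − E₀ = 451.2828 − 317.012843 = 134.269957
spread = −(1/T)·ln(B₀/D) − r = −(1/8.7482)·ln(134.269957/298.1005) − 0.0602 = 0.03097056

spread=0.0310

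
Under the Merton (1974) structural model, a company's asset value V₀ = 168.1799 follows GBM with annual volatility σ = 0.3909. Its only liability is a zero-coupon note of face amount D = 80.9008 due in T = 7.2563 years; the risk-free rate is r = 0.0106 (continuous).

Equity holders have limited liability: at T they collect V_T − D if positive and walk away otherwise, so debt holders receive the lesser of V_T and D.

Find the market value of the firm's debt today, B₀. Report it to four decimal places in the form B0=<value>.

d₁ = [ln(V₀/D) + (r + σ²/2)T] / (σ√T)
   = [ln(168.1799/80.9008) + (0.0106 + 0.5·0.3909²)·7.2563] / (0.3909·√7.2563)
   = [0.731811 + 0.631308] / 1.052988 = 1.294525
d₂ = d₁ − σ√T = 1.294525 − 1.052988 = 0.241537
N(d₁) = 0.902258,  N(d₂) = 0.595431,  e^(−rT) = 0.925967
E₀ = V₀·N(d₁) − D·e^(−rT)·N(d₂)
   = 168.1799·0.902258 − 80.9008·0.925967·0.595431 = 107.137066
B₀ = V₀ − E₀ = 168.1799 − 107.137066 = 61.042834

B0=61.0428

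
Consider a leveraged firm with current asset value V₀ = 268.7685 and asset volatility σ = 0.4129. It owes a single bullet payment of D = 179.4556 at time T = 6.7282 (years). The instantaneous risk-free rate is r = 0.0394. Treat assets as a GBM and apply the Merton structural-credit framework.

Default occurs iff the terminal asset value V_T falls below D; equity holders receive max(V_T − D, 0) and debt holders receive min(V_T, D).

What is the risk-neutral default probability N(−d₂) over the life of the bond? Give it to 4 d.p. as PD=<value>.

PD=0.4645

d₁ = [ln(V₀/D) + (r + σ²/2)T] / (σ√T)
   = [ln(268.7685/179.4556) + (0.0394 + 0.5·0.4129²)·6.7282] / (0.4129·√6.7282)
   = [0.403923 + 0.838624] / 1.071012 = 1.160162
d₂ = d₁ − σ√T = 1.160162 − 1.071012 = 0.089150
risk-neutral PD = N(−d₂) = N(-0.089150) = 0.464481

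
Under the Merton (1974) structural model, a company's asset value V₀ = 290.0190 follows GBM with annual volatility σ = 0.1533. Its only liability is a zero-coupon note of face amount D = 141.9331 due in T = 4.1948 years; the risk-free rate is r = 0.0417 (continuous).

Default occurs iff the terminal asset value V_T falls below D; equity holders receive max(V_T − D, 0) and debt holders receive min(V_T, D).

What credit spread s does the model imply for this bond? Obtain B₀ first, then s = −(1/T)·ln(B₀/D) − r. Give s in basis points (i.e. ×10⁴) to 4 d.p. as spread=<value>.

d₁ = [ln(V₀/D) + (r + σ²/2)T] / (σ√T)
   = [ln(290.0190/141.9331) + (0.0417 + 0.5·0.1533²)·4.1948] / (0.1533·√4.1948)
   = [0.714591 + 0.224214] / 0.313977 = 2.990043
d₂ = d₁ − σ√T = 2.990043 − 0.313977 = 2.676066
N(d₁) = 0.998605,  N(d₂) = 0.996275,  e^(−rT) = 0.839522
E₀ = V₀·N(d₁) − D·e^(−rT)·N(d₂)
   = 290.0190·0.998605 − 141.9331·0.839522·0.996275 = 170.902428
B₀ = V₀ − E₀ = 290.0190 − 170.902428 = 119.116572
spread = −(1/T)·ln(B₀/D) − r = −(1/4.1948)·ln(119.116572/141.9331) − 0.0417 = 0.00007868
in basis points: 0.00007868 × 10⁴ = 0.7868 bp

spread=0.7868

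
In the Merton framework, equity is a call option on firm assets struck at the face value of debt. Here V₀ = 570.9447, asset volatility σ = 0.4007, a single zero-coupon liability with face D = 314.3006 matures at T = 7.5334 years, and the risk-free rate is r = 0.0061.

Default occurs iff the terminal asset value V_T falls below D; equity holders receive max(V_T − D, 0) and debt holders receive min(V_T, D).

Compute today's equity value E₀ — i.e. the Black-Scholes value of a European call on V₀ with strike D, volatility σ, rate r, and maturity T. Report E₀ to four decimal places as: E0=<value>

d₁ = [ln(V₀/D) + (r + σ²/2)T] / (σ√T)
   = [ln(570.9447/314.3006) + (0.0061 + 0.5·0.4007²)·7.5334] / (0.4007·√7.5334)
   = [0.596943 + 0.650737] / 1.099803 = 1.134457
d₂ = d₁ − σ√T = 1.134457 − 1.099803 = 0.034654
N(d₁) = 0.871699,  N(d₂) = 0.513822,  e^(−rT) = 0.955086
E₀ = V₀·N(d₁) − D·e^(−rT)·N(d₂)
   = 570.9447·0.871699 − 314.3006·0.955086·0.513822 = 343.450381

E0=343.4504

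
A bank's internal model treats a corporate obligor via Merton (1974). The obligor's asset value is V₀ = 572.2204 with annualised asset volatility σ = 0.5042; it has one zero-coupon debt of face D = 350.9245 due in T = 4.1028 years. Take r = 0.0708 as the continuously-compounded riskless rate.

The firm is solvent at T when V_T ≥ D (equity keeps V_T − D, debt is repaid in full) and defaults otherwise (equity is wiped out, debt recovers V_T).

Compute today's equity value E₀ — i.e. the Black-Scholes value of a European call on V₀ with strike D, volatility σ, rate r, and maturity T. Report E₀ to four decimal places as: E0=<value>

E0=356.8244

d₁ = [ln(V₀/D) + (r + σ²/2)T] / (σ√T)
   = [ln(572.2204/350.9245) + (0.0708 + 0.5·0.5042²)·4.1028] / (0.5042·√4.1028)
   = [0.488953 + 0.811980] / 1.021276 = 1.273832
d₂ = d₁ − σ√T = 1.273832 − 1.021276 = 0.252556
N(d₁) = 0.898638,  N(d₂) = 0.599694,  e^(−rT) = 0.747906
E₀ = V₀·N(d₁) − D·e^(−rT)·N(d₂)
   = 572.2204·0.898638 − 350.9245·0.747906·0.599694 = 356.824409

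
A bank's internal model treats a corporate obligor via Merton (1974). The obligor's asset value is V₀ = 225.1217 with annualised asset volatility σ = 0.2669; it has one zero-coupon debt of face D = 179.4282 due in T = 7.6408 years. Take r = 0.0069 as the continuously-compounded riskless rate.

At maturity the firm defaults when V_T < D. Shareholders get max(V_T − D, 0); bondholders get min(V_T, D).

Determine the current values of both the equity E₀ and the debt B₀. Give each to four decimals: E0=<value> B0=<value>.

d₁ = [ln(V₀/D) + (r + σ²/2)T] / (σ√T)
   = [ln(225.1217/179.4282) + (0.0069 + 0.5·0.2669²)·7.6408] / (0.2669·√7.6408)
   = [0.226866 + 0.324870] / 0.737765 = 0.747848
d₂ = d₁ − σ√T = 0.747848 − 0.737765 = 0.010083
N(d₁) = 0.772724,  N(d₂) = 0.504023,  e^(−rT) = 0.948644
E₀ = V₀·N(d₁) − D·e^(−rT)·N(d₂)
   = 225.1217·0.772724 − 179.4282·0.948644·0.504023 = 88.165516
B₀ = V₀ − E₀ = 225.1217 − 88.165516 = 136.956184

E0=88.1655 B0=136.9562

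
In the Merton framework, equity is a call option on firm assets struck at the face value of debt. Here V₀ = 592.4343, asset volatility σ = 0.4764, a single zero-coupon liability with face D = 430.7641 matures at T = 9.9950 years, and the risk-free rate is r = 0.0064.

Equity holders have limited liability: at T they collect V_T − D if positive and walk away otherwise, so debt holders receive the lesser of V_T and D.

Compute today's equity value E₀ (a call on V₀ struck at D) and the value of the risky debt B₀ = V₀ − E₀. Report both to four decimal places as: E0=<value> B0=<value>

d₁ = [ln(V₀/D) + (r + σ²/2)T] / (σ√T)
   = [ln(592.4343/430.7641) + (0.0064 + 0.5·0.4764²)·9.9950] / (0.4764·√9.9950)
   = [0.318679 + 1.198185] / 1.506132 = 1.007126
d₂ = d₁ − σ√T = 1.007126 − 1.506132 = -0.499007
N(d₁) = 0.843063,  N(d₂) = 0.308887,  e^(−rT) = 0.938035
E₀ = V₀·N(d₁) − D·e^(−rT)·N(d₂)
   = 592.4343·0.843063 − 430.7641·0.938035·0.308887 = 374.646665
B₀ = V₀ − E₀ = 592.4343 − 374.646665 = 217.787635

E0=374.6467 B0=217.7876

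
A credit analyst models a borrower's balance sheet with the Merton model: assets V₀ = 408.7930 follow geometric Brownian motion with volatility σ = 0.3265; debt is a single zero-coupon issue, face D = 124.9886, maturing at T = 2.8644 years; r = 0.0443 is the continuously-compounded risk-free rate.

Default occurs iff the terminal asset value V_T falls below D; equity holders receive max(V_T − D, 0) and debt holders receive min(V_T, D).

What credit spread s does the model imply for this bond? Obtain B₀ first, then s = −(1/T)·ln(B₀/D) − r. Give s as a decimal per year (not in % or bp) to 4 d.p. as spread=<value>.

d₁ = [ln(V₀/D) + (r + σ²/2)T] / (σ√T)
   = [ln(408.7930/124.9886) + (0.0443 + 0.5·0.3265²)·2.8644] / (0.3265·√2.8644)
   = [1.184986 + 0.279569] / 0.552586 = 2.650365
d₂ = d₁ − σ√T = 2.650365 − 0.552586 = 2.097779
N(d₁) = 0.995980,  N(d₂) = 0.982038,  e^(−rT) = 0.880828
E₀ = V₀·N(d₁) − D·e^(−rT)·N(d₂)
   = 408.7930·0.995980 − 124.9886·0.880828·0.982038 = 299.033633
B₀ = V₀ − E₀ = 408.7930 − 299.033633 = 109.759367
spread = −(1/T)·ln(B₀/D) − r = −(1/2.8644)·ln(109.759367/124.9886) − 0.0443 = 0.00106103

spread=0.0011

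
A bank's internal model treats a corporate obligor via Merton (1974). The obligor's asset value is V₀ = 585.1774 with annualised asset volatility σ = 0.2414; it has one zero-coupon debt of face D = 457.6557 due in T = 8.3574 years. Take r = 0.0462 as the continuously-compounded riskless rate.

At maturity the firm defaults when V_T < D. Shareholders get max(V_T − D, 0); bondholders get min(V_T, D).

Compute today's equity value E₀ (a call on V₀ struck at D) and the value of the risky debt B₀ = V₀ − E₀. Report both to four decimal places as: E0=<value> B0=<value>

d₁ = [ln(V₀/D) + (r + σ²/2)T] / (σ√T)
   = [ln(585.1774/457.6557) + (0.0462 + 0.5·0.2414²)·8.3574] / (0.2414·√8.3574)
   = [0.245798 + 0.629621] / 0.697867 = 1.254421
d₂ = d₁ − σ√T = 1.254421 − 0.697867 = 0.556553
N(d₁) = 0.895155,  N(d₂) = 0.711084,  e^(−rT) = 0.679694
E₀ = V₀·N(d₁) − D·e^(−rT)·N(d₂)
   = 585.1774·0.895155 − 457.6557·0.679694·0.711084 = 302.630732
B₀ = V₀ − E₀ = 585.1774 − 302.630732 = 282.546668

E0=302.6307 B0=282.5467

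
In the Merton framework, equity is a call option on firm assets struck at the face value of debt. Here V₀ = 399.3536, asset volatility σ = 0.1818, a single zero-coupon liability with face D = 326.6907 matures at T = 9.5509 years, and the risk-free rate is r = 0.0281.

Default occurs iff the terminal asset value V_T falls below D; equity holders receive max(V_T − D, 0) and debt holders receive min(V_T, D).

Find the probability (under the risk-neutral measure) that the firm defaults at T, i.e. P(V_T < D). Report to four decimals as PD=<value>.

d₁ = [ln(V₀/D) + (r + σ²/2)T] / (σ√T)
   = [ln(399.3536/326.6907) + (0.0281 + 0.5·0.1818²)·9.5509] / (0.1818·√9.5509)
   = [0.200833 + 0.426215] / 0.561844 = 1.116053
d₂ = d₁ − σ√T = 1.116053 − 0.561844 = 0.554209
risk-neutral PD = N(−d₂) = N(-0.554209) = 0.289718

PD=0.2897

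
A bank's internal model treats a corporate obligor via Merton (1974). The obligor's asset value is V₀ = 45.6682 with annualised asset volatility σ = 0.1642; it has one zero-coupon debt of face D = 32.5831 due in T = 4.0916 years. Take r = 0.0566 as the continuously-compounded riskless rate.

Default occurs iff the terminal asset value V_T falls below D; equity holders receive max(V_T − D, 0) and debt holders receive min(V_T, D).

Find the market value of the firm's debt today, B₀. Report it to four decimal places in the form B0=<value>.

B0=25.6477

d₁ = [ln(V₀/D) + (r + σ²/2)T] / (σ√T)
   = [ln(45.6682/32.5831) + (0.0566 + 0.5·0.1642²)·4.0916] / (0.1642·√4.0916)
   = [0.337608 + 0.286743] / 0.332139 = 1.879789
d₂ = d₁ − σ√T = 1.879789 − 0.332139 = 1.547650
N(d₁) = 0.969932,  N(d₂) = 0.939147,  e^(−rT) = 0.793276
E₀ = V₀·N(d₁) − D·e^(−rT)·N(d₂)
   = 45.6682·0.969932 − 32.5831·0.793276·0.939147 = 20.020549
B₀ = V₀ − E₀ = 45.6682 − 20.020549 = 25.647651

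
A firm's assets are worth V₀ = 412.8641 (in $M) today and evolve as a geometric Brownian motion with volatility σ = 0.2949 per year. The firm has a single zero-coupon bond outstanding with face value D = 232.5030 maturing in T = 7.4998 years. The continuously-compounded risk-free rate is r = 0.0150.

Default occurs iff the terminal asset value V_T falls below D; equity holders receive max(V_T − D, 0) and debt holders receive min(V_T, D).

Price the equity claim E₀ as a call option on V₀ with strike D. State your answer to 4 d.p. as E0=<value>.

E0=229.8567

d₁ = [ln(V₀/D) + (r + σ²/2)T] / (σ√T)
   = [ln(412.8641/232.5030) + (0.0150 + 0.5·0.2949²)·7.4998] / (0.2949·√7.4998)
   = [0.574215 + 0.438611] / 0.807606 = 1.254109
d₂ = d₁ − σ√T = 1.254109 − 0.807606 = 0.446503
N(d₁) = 0.895099,  N(d₂) = 0.672383,  e^(−rT) = 0.893600
E₀ = V₀·N(d₁) − D·e^(−rT)·N(d₂)
   = 412.8641·0.895099 − 232.5030·0.893600·0.672383 = 229.856724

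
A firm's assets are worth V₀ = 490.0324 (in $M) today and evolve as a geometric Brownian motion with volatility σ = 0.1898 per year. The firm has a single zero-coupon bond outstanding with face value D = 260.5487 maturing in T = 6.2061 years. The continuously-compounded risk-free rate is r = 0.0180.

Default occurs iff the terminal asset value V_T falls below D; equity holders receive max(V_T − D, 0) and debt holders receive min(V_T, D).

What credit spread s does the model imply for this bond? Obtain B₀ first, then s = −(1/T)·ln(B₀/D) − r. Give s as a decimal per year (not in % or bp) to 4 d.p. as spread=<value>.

spread=0.0027

d₁ = [ln(V₀/D) + (r + σ²/2)T] / (σ√T)
   = [ln(490.0324/260.5487) + (0.0180 + 0.5·0.1898²)·6.2061] / (0.1898·√6.2061)
   = [0.631682 + 0.223494] / 0.472831 = 1.808631
d₂ = d₁ − σ√T = 1.808631 − 0.472831 = 1.335800
N(d₁) = 0.964746,  N(d₂) = 0.909193,  e^(−rT) = 0.894304
E₀ = V₀·N(d₁) − D·e^(−rT)·N(d₂)
   = 490.0324·0.964746 − 260.5487·0.894304·0.909193 = 260.906005
B₀ = V₀ − E₀ = 490.0324 − 260.906005 = 229.126395
spread = −(1/T)·ln(B₀/D) − r = −(1/6.2061)·ln(229.126395/260.5487) − 0.0180 = 0.00270801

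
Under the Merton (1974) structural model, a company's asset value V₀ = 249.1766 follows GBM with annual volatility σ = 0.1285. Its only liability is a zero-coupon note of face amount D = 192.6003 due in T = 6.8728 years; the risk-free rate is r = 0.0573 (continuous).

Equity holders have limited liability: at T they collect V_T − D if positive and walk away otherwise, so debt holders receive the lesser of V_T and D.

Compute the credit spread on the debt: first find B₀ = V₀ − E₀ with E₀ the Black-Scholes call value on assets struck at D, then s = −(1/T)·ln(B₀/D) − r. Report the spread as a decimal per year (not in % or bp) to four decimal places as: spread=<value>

spread=0.0007

d₁ = [ln(V₀/D) + (r + σ²/2)T] / (σ√T)
   = [ln(249.1766/192.6003) + (0.0573 + 0.5·0.1285²)·6.8728] / (0.1285·√6.8728)
   = [0.257545 + 0.450554] / 0.336876 = 2.101958
d₂ = d₁ − σ√T = 2.101958 − 0.336876 = 1.765082
N(d₁) = 0.982222,  N(d₂) = 0.961225,  e^(−rT) = 0.674481
E₀ = V₀·N(d₁) − D·e^(−rT)·N(d₂)
   = 249.1766·0.982222 − 192.6003·0.674481·0.961225 = 119.878409
B₀ = V₀ − E₀ = 249.1766 − 119.878409 = 129.298191
spread = −(1/T)·ln(B₀/D) − r = −(1/6.8728)·ln(129.298191/192.6003) − 0.0573 = 0.00068157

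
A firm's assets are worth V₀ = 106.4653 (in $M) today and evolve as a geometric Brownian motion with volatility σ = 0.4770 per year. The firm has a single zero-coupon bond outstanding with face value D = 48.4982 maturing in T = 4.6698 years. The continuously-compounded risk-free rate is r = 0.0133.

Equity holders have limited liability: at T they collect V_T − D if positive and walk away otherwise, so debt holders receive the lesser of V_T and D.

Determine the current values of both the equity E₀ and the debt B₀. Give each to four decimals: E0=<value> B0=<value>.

d₁ = [ln(V₀/D) + (r + σ²/2)T] / (σ√T)
   = [ln(106.4653/48.4982) + (0.0133 + 0.5·0.4770²)·4.6698] / (0.4770·√4.6698)
   = [0.786292 + 0.593366] / 1.030784 = 1.338456
d₂ = d₁ − σ√T = 1.338456 − 1.030784 = 0.307672
N(d₁) = 0.909626,  N(d₂) = 0.620834,  e^(−rT) = 0.939781
E₀ = V₀·N(d₁) − D·e^(−rT)·N(d₂)
   = 106.4653·0.909626 − 48.4982·0.939781·0.620834 = 68.547426
B₀ = V₀ − E₀ = 106.4653 − 68.547426 = 37.917874

E0=68.5474 B0=37.9179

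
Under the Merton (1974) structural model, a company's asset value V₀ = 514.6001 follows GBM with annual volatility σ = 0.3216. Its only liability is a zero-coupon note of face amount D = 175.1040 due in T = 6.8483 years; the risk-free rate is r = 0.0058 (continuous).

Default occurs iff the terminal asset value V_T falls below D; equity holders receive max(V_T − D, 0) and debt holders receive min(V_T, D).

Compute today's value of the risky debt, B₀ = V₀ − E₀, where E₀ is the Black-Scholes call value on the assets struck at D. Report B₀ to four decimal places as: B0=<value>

d₁ = [ln(V₀/D) + (r + σ²/2)T] / (σ√T)
   = [ln(514.6001/175.1040) + (0.0058 + 0.5·0.3216²)·6.8483] / (0.3216·√6.8483)
   = [1.078010 + 0.393868] / 0.841603 = 1.748898
d₂ = d₁ − σ√T = 1.748898 − 0.841603 = 0.907295
N(d₁) = 0.959846,  N(d₂) = 0.817874,  e^(−rT) = 0.961058
E₀ = V₀·N(d₁) − D·e^(−rT)·N(d₂)
   = 514.6001·0.959846 − 175.1040·0.961058·0.817874 = 356.300534
B₀ = V₀ − E₀ = 514.6001 − 356.300534 = 158.299566

B0=158.2996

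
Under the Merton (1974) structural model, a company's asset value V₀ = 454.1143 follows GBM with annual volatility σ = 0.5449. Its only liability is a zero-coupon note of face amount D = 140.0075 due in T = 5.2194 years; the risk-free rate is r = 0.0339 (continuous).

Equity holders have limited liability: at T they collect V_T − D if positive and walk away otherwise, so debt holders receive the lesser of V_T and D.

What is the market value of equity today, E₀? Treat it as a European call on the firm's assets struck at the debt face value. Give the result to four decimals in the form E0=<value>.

d₁ = [ln(V₀/D) + (r + σ²/2)T] / (σ√T)
   = [ln(454.1143/140.0075) + (0.0339 + 0.5·0.5449²)·5.2194] / (0.5449·√5.2194)
   = [1.176653 + 0.951799] / 1.244879 = 1.709767
d₂ = d₁ − σ√T = 1.709767 − 1.244879 = 0.464888
N(d₁) = 0.956345,  N(d₂) = 0.678994,  e^(−rT) = 0.837832
E₀ = V₀·N(d₁) − D·e^(−rT)·N(d₂)
   = 454.1143·0.956345 − 140.0075·0.837832·0.678994 = 354.642276

E0=354.6423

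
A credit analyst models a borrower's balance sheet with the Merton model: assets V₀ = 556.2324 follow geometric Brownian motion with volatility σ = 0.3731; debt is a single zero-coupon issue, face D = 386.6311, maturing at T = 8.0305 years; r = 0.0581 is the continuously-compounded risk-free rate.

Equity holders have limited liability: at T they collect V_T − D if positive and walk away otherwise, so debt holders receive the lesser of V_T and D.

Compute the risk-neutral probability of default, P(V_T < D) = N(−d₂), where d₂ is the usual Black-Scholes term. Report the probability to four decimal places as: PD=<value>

PD=0.3987

d₁ = [ln(V₀/D) + (r + σ²/2)T] / (σ√T)
   = [ln(556.2324/386.6311) + (0.0581 + 0.5·0.3731²)·8.0305] / (0.3731·√8.0305)
   = [0.363715 + 1.025509] / 1.057296 = 1.313941
d₂ = d₁ − σ√T = 1.313941 − 1.057296 = 0.256645
risk-neutral PD = N(−d₂) = N(-0.256645) = 0.398726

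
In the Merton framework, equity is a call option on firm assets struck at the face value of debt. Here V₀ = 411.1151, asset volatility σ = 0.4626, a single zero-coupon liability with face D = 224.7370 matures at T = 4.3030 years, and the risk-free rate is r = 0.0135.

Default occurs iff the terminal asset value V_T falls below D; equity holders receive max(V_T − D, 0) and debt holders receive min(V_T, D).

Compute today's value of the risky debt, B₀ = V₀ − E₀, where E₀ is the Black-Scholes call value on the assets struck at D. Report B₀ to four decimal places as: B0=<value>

d₁ = [ln(V₀/D) + (r + σ²/2)T] / (σ√T)
   = [ln(411.1151/224.7370) + (0.0135 + 0.5·0.4626²)·4.3030] / (0.4626·√4.3030)
   = [0.603942 + 0.518509] / 0.959602 = 1.169705
d₂ = d₁ − σ√T = 1.169705 − 0.959602 = 0.210102
N(d₁) = 0.878940,  N(d₂) = 0.583206,  e^(−rT) = 0.943565
E₀ = V₀·N(d₁) − D·e^(−rT)·N(d₂)
   = 411.1151·0.878940 − 224.7370·0.943565·0.583206 = 237.674432
B₀ = V₀ − E₀ = 411.1151 − 237.674432 = 173.440668

B0=173.4407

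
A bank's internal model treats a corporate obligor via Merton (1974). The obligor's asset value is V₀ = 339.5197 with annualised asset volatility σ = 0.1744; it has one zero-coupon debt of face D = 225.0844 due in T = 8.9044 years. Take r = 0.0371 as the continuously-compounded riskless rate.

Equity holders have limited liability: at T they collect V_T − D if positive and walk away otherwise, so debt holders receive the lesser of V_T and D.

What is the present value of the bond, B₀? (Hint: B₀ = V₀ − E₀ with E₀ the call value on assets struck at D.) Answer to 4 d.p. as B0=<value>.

B0=157.6274

d₁ = [ln(V₀/D) + (r + σ²/2)T] / (σ√T)
   = [ln(339.5197/225.0844) + (0.0371 + 0.5·0.1744²)·8.9044] / (0.1744·√8.9044)
   = [0.411057 + 0.465769] / 0.520414 = 1.684861
d₂ = d₁ − σ√T = 1.684861 − 0.520414 = 1.164447
N(d₁) = 0.953992,  N(d₂) = 0.877879,  e^(−rT) = 0.718670
E₀ = V₀·N(d₁) − D·e^(−rT)·N(d₂)
   = 339.5197·0.953992 − 225.0844·0.718670·0.877879 = 181.892341
B₀ = V₀ − E₀ = 339.5197 − 181.892341 = 157.627359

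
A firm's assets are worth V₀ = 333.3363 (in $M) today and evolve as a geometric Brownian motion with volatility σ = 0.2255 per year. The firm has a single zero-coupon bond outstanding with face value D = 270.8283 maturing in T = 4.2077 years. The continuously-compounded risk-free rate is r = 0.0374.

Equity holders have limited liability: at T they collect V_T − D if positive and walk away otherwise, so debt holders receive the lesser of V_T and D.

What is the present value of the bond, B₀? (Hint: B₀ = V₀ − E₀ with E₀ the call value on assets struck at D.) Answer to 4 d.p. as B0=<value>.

d₁ = [ln(V₀/D) + (r + σ²/2)T] / (σ√T)
   = [ln(333.3363/270.8283) + (0.0374 + 0.5·0.2255²)·4.2077] / (0.2255·√4.2077)
   = [0.207667 + 0.264349] / 0.462561 = 1.020441
d₂ = d₁ − σ√T = 1.020441 − 0.462561 = 0.557880
N(d₁) = 0.846240,  N(d₂) = 0.711537,  e^(−rT) = 0.854390
E₀ = V₀·N(d₁) − D·e^(−rT)·N(d₂)
   = 333.3363·0.846240 − 270.8283·0.854390·0.711537 = 117.438051
B₀ = V₀ − E₀ = 333.3363 − 117.438051 = 215.898249

B0=215.8982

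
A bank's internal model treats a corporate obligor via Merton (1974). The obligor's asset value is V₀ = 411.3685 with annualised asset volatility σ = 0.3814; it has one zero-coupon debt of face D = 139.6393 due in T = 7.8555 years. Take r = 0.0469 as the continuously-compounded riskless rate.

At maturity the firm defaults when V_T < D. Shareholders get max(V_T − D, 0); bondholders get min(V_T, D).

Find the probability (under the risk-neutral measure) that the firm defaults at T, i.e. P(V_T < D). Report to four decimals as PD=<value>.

PD=0.2059

d₁ = [ln(V₀/D) + (r + σ²/2)T] / (σ√T)
   = [ln(411.3685/139.6393) + (0.0469 + 0.5·0.3814²)·7.8555] / (0.3814·√7.8555)
   = [1.080427 + 0.939777] / 1.068975 = 1.889851
d₂ = d₁ − σ√T = 1.889851 − 1.068975 = 0.820876
risk-neutral PD = N(−d₂) = N(-0.820876) = 0.205859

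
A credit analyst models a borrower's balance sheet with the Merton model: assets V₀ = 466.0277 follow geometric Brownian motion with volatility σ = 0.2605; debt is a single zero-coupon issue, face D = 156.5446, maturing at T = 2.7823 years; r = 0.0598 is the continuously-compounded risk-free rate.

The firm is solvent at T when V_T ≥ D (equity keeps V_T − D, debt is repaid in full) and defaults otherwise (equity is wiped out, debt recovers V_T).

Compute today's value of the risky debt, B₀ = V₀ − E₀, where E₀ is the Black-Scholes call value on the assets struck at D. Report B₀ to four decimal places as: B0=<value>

d₁ = [ln(V₀/D) + (r + σ²/2)T] / (σ√T)
   = [ln(466.0277/156.5446) + (0.0598 + 0.5·0.2605²)·2.7823] / (0.2605·√2.7823)
   = [1.090904 + 0.260785] / 0.434520 = 3.110765
d₂ = d₁ − σ√T = 3.110765 − 0.434520 = 2.676245
N(d₁) = 0.999067,  N(d₂) = 0.996277,  e^(−rT) = 0.846723
E₀ = V₀·N(d₁) − D·e^(−rT)·N(d₂)
   = 466.0277·0.999067 − 156.5446·0.846723·0.996277 = 333.536389
B₀ = V₀ − E₀ = 466.0277 − 333.536389 = 132.491311

B0=132.4913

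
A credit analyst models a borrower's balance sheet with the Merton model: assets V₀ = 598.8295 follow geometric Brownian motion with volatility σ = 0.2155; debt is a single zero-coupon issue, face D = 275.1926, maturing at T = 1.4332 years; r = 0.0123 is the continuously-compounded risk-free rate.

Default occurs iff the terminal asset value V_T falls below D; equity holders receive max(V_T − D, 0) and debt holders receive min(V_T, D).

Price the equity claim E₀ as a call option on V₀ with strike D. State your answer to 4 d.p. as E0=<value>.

d₁ = [ln(V₀/D) + (r + σ²/2)T] / (σ√T)
   = [ln(598.8295/275.1926) + (0.0123 + 0.5·0.2155²)·1.4332] / (0.2155·√1.4332)
   = [0.777506 + 0.050907] / 0.257989 = 3.211044
d₂ = d₁ − σ√T = 3.211044 − 0.257989 = 2.953056
N(d₁) = 0.999339,  N(d₂) = 0.998427,  e^(−rT) = 0.982526
E₀ = V₀·N(d₁) − D·e^(−rT)·N(d₂)
   = 598.8295·0.999339 − 275.1926·0.982526·0.998427 = 328.474974

E0=328.4750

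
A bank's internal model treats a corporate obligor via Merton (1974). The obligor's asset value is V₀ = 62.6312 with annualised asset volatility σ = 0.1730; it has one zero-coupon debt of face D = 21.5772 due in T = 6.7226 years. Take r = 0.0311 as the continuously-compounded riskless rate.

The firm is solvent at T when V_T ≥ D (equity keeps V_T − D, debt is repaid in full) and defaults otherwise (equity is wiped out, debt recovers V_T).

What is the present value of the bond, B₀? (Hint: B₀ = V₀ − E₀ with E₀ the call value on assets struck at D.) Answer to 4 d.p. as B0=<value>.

d₁ = [ln(V₀/D) + (r + σ²/2)T] / (σ√T)
   = [ln(62.6312/21.5772) + (0.0311 + 0.5·0.1730²)·6.7226] / (0.1730·√6.7226)
   = [1.065626 + 0.309673] / 0.448554 = 3.066074
d₂ = d₁ − σ√T = 3.066074 − 0.448554 = 2.617520
N(d₁) = 0.998916,  N(d₂) = 0.995571,  e^(−rT) = 0.811336
E₀ = V₀·N(d₁) − D·e^(−rT)·N(d₂)
   = 62.6312·0.998916 − 21.5772·0.811336·0.995571 = 45.134446
B₀ = V₀ − E₀ = 62.6312 − 45.134446 = 17.496754

B0=17.4968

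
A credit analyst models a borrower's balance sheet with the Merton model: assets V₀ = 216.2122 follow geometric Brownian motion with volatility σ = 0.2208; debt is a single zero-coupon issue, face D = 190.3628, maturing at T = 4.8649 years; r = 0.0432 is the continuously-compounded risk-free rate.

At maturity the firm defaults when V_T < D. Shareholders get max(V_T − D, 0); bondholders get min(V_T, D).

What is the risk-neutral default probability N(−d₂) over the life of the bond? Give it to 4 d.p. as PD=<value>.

PD=0.3265

d₁ = [ln(V₀/D) + (r + σ²/2)T] / (σ√T)
   = [ln(216.2122/190.3628) + (0.0432 + 0.5·0.2208²)·4.8649] / (0.2208·√4.8649)
   = [0.127329 + 0.328752] / 0.487008 = 0.936495
d₂ = d₁ − σ√T = 0.936495 − 0.487008 = 0.449487
risk-neutral PD = N(−d₂) = N(-0.449487) = 0.326540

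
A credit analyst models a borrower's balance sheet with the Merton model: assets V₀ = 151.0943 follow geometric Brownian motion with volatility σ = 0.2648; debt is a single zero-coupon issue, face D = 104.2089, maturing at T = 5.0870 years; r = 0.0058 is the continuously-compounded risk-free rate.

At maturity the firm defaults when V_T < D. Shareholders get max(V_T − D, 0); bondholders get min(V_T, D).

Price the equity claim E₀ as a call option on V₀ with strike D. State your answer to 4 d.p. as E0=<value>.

d₁ = [ln(V₀/D) + (r + σ²/2)T] / (σ√T)
   = [ln(151.0943/104.2089) + (0.0058 + 0.5·0.2648²)·5.0870] / (0.2648·√5.0870)
   = [0.371507 + 0.207852] / 0.597240 = 0.970061
d₂ = d₁ − σ√T = 0.970061 − 0.597240 = 0.372821
N(d₁) = 0.833992,  N(d₂) = 0.645359,  e^(−rT) = 0.970926
E₀ = V₀·N(d₁) − D·e^(−rT)·N(d₂)
   = 151.0943·0.833992 − 104.2089·0.970926·0.645359 = 60.714522

E0=60.7145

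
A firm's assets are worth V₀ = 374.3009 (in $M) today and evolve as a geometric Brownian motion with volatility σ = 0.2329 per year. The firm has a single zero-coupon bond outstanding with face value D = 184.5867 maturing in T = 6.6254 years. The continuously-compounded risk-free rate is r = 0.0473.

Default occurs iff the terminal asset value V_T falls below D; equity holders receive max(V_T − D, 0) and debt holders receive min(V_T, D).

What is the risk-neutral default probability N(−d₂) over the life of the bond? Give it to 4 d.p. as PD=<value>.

d₁ = [ln(V₀/D) + (r + σ²/2)T] / (σ√T)
   = [ln(374.3009/184.5867) + (0.0473 + 0.5·0.2329²)·6.6254] / (0.2329·√6.6254)
   = [0.706941 + 0.493070] / 0.599481 = 2.001749
d₂ = d₁ − σ√T = 2.001749 − 0.599481 = 1.402268
risk-neutral PD = N(−d₂) = N(-1.402268) = 0.080418

PD=0.0804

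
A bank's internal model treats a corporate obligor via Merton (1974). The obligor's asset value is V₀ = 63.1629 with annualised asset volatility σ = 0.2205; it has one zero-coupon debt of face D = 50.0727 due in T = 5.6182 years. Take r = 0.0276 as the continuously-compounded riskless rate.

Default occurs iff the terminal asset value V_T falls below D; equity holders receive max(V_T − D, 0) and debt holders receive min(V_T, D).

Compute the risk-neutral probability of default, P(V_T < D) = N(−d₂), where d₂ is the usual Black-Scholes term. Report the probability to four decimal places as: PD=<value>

d₁ = [ln(V₀/D) + (r + σ²/2)T] / (σ√T)
   = [ln(63.1629/50.0727) + (0.0276 + 0.5·0.2205²)·5.6182] / (0.2205·√5.6182)
   = [0.232241 + 0.291641] / 0.522645 = 1.002367
d₂ = d₁ − σ√T = 1.002367 − 0.522645 = 0.479722
risk-neutral PD = N(−d₂) = N(-0.479722) = 0.315713

PD=0.3157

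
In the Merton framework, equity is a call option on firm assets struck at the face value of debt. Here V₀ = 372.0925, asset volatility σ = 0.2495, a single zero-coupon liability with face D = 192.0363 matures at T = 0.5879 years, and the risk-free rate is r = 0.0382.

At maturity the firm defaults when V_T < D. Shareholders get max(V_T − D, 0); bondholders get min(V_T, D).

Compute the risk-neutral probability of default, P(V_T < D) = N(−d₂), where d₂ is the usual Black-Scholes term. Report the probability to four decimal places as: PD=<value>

d₁ = [ln(V₀/D) + (r + σ²/2)T] / (σ√T)
   = [ln(372.0925/192.0363) + (0.0382 + 0.5·0.2495²)·0.5879] / (0.2495·√0.5879)
   = [0.661458 + 0.040756] / 0.191303 = 3.670687
d₂ = d₁ − σ√T = 3.670687 − 0.191303 = 3.479384
risk-neutral PD = N(−d₂) = N(-3.479384) = 0.000251

PD=0.0003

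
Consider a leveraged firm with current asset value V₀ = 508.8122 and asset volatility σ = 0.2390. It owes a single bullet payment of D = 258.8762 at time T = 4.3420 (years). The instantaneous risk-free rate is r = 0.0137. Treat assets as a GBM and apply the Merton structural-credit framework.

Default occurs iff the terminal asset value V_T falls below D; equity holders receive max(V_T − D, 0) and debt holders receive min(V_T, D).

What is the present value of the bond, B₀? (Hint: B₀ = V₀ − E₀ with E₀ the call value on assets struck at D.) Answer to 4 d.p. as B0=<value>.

B0=238.6193

d₁ = [ln(V₀/D) + (r + σ²/2)T] / (σ√T)
   = [ln(508.8122/258.8762) + (0.0137 + 0.5·0.2390²)·4.3420] / (0.2390·√4.3420)
   = [0.675729 + 0.183495] / 0.498015 = 1.725296
d₂ = d₁ − σ√T = 1.725296 − 0.498015 = 1.227281
N(d₁) = 0.957763,  N(d₂) = 0.890141,  e^(−rT) = 0.942249
E₀ = V₀·N(d₁) − D·e^(−rT)·N(d₂)
   = 508.8122·0.957763 − 258.8762·0.942249·0.890141 = 270.192902
B₀ = V₀ − E₀ = 508.8122 − 270.192902 = 238.619298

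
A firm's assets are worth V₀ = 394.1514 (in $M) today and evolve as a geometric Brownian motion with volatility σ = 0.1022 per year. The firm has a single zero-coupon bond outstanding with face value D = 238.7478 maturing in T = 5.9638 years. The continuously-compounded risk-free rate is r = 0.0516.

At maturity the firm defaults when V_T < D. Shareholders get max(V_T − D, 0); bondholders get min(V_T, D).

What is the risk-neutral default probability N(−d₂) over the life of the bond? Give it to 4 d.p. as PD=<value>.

PD=0.0009

d₁ = [ln(V₀/D) + (r + σ²/2)T] / (σ√T)
   = [ln(394.1514/238.7478) + (0.0516 + 0.5·0.1022²)·5.9638] / (0.1022·√5.9638)
   = [0.501327 + 0.338878] / 0.249582 = 3.366455
d₂ = d₁ − σ√T = 3.366455 − 0.249582 = 3.116873
risk-neutral PD = N(−d₂) = N(-3.116873) = 0.000914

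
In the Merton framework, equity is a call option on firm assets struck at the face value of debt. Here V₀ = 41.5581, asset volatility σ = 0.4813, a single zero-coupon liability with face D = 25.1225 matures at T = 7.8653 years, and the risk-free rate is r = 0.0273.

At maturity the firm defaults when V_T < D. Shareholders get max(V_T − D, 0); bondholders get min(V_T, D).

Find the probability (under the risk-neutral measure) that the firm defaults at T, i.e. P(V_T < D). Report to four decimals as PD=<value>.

PD=0.5568

d₁ = [ln(V₀/D) + (r + σ²/2)T] / (σ√T)
   = [ln(41.5581/25.1225) + (0.0273 + 0.5·0.4813²)·7.8653] / (0.4813·√7.8653)
   = [0.503329 + 1.125720] / 1.349813 = 1.206870
d₂ = d₁ − σ√T = 1.206870 − 1.349813 = -0.142943
risk-neutral PD = N(−d₂) = N(0.142943) = 0.556832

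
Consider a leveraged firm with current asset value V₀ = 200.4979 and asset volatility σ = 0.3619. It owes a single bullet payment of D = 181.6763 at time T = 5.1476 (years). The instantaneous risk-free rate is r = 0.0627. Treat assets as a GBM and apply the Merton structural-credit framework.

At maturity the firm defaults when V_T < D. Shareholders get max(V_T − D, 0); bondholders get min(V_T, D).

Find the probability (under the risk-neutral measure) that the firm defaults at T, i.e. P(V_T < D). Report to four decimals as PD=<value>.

d₁ = [ln(V₀/D) + (r + σ²/2)T] / (σ√T)
   = [ln(200.4979/181.6763) + (0.0627 + 0.5·0.3619²)·5.1476] / (0.3619·√5.1476)
   = [0.098577 + 0.659849] / 0.821090 = 0.923682
d₂ = d₁ − σ√T = 0.923682 − 0.821090 = 0.102592
risk-neutral PD = N(−d₂) = N(-0.102592) = 0.459144

PD=0.4591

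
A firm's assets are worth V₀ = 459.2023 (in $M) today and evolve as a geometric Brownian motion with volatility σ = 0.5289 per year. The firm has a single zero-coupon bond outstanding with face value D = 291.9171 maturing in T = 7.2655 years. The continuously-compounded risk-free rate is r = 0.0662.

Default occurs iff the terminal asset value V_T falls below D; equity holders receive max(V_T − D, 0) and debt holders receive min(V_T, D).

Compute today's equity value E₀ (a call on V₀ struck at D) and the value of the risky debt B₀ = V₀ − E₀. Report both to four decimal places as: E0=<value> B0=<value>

E0=333.7867 B0=125.4156

d₁ = [ln(V₀/D) + (r + σ²/2)T] / (σ√T)
   = [ln(459.2023/291.9171) + (0.0662 + 0.5·0.5289²)·7.2655] / (0.5289·√7.2655)
   = [0.453021 + 1.497184] / 1.425628 = 1.367962
d₂ = d₁ − σ√T = 1.367962 − 1.425628 = -0.057666
N(d₁) = 0.914338,  N(d₂) = 0.477007,  e^(−rT) = 0.618180
E₀ = V₀·N(d₁) − D·e^(−rT)·N(d₂)
   = 459.2023·0.914338 − 291.9171·0.618180·0.477007 = 333.786724
B₀ = V₀ − E₀ = 459.2023 − 333.786724 = 125.415576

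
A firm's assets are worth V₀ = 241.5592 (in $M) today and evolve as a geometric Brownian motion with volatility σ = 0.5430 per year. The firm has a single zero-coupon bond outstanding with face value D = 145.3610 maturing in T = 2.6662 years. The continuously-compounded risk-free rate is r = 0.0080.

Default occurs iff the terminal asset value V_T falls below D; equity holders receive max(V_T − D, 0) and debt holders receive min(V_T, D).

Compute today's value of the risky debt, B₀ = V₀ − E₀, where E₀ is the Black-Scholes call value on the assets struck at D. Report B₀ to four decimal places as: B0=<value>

B0=115.8519

d₁ = [ln(V₀/D) + (r + σ²/2)T] / (σ√T)
   = [ln(241.5592/145.3610) + (0.0080 + 0.5·0.5430²)·2.6662] / (0.5430·√2.6662)
   = [0.507894 + 0.414393] / 0.886638 = 1.040207
d₂ = d₁ − σ√T = 1.040207 − 0.886638 = 0.153570
N(d₁) = 0.850878,  N(d₂) = 0.561025,  e^(−rT) = 0.978896
E₀ = V₀·N(d₁) − D·e^(−rT)·N(d₂)
   = 241.5592·0.850878 − 145.3610·0.978896·0.561025 = 125.707272
B₀ = V₀ − E₀ = 241.5592 − 125.707272 = 115.851928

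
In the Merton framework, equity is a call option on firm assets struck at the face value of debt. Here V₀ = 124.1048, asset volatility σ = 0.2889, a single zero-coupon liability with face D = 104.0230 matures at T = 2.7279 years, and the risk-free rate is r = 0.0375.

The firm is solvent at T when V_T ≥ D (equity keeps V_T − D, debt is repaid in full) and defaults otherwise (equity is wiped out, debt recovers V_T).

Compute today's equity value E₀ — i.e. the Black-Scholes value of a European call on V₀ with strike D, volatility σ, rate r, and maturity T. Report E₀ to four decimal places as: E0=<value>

d₁ = [ln(V₀/D) + (r + σ²/2)T] / (σ√T)
   = [ln(124.1048/104.0230) + (0.0375 + 0.5·0.2889²)·2.7279] / (0.2889·√2.7279)
   = [0.176514 + 0.216136] / 0.477158 = 0.822894
d₂ = d₁ − σ√T = 0.822894 − 0.477158 = 0.345737
N(d₁) = 0.794716,  N(d₂) = 0.635230,  e^(−rT) = 0.902762
E₀ = V₀·N(d₁) − D·e^(−rT)·N(d₂)
   = 124.1048·0.794716 − 104.0230·0.902762·0.635230 = 38.974898

E0=38.9749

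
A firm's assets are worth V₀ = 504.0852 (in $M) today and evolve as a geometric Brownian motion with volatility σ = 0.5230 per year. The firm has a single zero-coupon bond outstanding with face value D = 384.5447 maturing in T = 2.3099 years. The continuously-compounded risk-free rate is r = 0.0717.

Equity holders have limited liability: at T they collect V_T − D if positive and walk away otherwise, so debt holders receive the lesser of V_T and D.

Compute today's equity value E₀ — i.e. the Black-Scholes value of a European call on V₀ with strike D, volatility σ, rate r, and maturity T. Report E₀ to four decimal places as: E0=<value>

d₁ = [ln(V₀/D) + (r + σ²/2)T] / (σ√T)
   = [ln(504.0852/384.5447) + (0.0717 + 0.5·0.5230²)·2.3099] / (0.5230·√2.3099)
   = [0.270685 + 0.481532] / 0.794874 = 0.946335
d₂ = d₁ − σ√T = 0.946335 − 0.794874 = 0.151461
N(d₁) = 0.828011,  N(d₂) = 0.560194,  e^(−rT) = 0.847368
E₀ = V₀·N(d₁) − D·e^(−rT)·N(d₂)
   = 504.0852·0.828011 − 384.5447·0.847368·0.560194 = 234.848391

E0=234.8484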